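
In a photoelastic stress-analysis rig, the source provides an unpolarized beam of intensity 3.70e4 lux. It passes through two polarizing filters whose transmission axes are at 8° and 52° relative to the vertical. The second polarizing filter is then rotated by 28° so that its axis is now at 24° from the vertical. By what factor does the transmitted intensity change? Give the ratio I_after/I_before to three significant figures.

I_new/I_old ≈ 1.79

Before rotation:
Unpolarized light through the first polarizer → I₁ = ½ I₀, now polarized at 8°.
I₂ = I₁ cos²(52° − 8°) = 0.5 I₀ · cos²(44°) = 0.2587 I₀.
After rotation:
Unpolarized light through the first polarizer → I₁ = ½ I₀, now polarized at 8°.
I₂ = I₁ cos²(24° − 8°) = 0.5 I₀ · cos²(16°) = 0.462 I₀.
Ratio = 0.462 / 0.2587 = 1.786.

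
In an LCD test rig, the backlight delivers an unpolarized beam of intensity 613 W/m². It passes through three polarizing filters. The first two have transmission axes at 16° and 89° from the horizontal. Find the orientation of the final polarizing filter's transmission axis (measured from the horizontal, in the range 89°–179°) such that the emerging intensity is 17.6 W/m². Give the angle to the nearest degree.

Unpolarized light through the first polarizer → I₁ = ½ I₀, now polarized at 16°.
I₂ = I₁ cos²(89° − 16°) = 0.5 I₀ · cos²(73°) = 0.04274 I₀.
Target fraction: 17.6 / 613 W/m² = 0.02871 of I₀.
Need I₃/I₀ = 0.02871, so cos²(θ − 89°) = 0.02871 / 0.04274 = 0.6718.
θ − 89° = arccos(√0.6718) = 35.0°, giving θ ≈ 89 + 35.0 = 124.0°.

θ ≈ 124°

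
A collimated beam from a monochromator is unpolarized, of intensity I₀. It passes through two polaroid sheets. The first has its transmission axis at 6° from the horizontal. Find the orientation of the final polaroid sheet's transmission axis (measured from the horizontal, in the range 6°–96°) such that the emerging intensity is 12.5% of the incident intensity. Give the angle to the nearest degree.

Unpolarized light through the first polarizer → I₁ = ½ I₀, now polarized at 6°.
Need I₂/I₀ = 0.125, so cos²(θ − 6°) = 0.125 / 0.5 = 0.25.
θ − 6° = arccos(√0.25) = 60.0°, giving θ ≈ 6 + 60.0 = 66.0°.

θ ≈ 66°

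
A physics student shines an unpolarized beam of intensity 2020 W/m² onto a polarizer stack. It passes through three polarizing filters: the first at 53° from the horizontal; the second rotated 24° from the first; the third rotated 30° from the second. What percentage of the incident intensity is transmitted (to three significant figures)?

≈ 31.3%

Unpolarized light through the first polarizer → I₁ = 2020 W/m²/2 = 1010 W/m², polarized at 53°.
I₂ = I₁ · cos²(24°) = 1010 · 0.8346 = 842.9 W/m².
I₃ = I₂ · cos²(30°) = 842.9 · 0.75 = 632.2 W/m².
That is 31.3% of the incident intensity.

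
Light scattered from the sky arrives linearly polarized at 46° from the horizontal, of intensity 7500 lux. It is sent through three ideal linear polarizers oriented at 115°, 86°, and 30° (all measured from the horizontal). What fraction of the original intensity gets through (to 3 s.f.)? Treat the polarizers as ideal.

I/I₀ ≈ 0.0307

I₁ = 7500 lux · cos²(69°) = 963.2 lux.
I₂ = I₁ · cos²(29°) = 963.2 · 0.765 = 736.8 lux.
I₃ = I₂ · cos²(56°) = 736.8 · 0.3127 = 230.4 lux.
Transmitted fraction = 0.03072.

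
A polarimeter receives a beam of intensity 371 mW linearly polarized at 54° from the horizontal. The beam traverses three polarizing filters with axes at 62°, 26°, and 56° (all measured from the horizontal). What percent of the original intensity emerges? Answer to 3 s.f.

I₁ = 371 mW · cos²(8°) = 363.8 mW.
I₂ = I₁ · cos²(36°) = 363.8 · 0.6545 = 238.1 mW.
I₃ = I₂ · cos²(30°) = 238.1 · 0.75 = 178.6 mW.
That is 48.14% of the incident intensity.

≈ 48.1%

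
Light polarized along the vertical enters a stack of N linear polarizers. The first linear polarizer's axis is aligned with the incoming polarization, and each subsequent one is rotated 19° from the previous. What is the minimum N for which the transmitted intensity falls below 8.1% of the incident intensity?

First polarizer is aligned with the polarization: full transmission.
Each further stage multiplies by cos²(19°) = 0.894.
After N polarizers: T = 0.894^(N−1). Require T < 0.081 ⇒ N−1 > ln(0.081)/ln(0.894) = 22.43, so N−1 ≥ 23 and N = 24.
Check: N=24 gives T = 0.076 < 0.081; N=23 gives T = 0.08501.

N = 24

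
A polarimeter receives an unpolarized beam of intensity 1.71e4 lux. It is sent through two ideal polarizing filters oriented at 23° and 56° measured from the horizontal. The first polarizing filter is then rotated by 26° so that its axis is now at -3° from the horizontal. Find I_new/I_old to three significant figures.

Before rotation:
Unpolarized light through the first polarizer → I₁ = ½ I₀, now polarized at 23°.
I₂ = I₁ cos²(56° − 23°) = 0.5 I₀ · cos²(33°) = 0.3517 I₀.
After rotation:
Unpolarized light through the first polarizer → I₁ = ½ I₀, now polarized at -3°.
I₂ = I₁ cos²(56° + 3°) = 0.5 I₀ · cos²(59°) = 0.1326 I₀.
Ratio = 0.1326 / 0.3517 = 0.3771.

I_new/I_old ≈ 0.377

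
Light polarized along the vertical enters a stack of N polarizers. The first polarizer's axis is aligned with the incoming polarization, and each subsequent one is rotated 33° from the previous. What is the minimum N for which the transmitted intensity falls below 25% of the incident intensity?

First polarizer is aligned with the polarization: full transmission.
Each further stage multiplies by cos²(33°) = 0.7034.
After N polarizers: T = 0.7034^(N−1). Require T < 0.25 ⇒ N−1 > ln(0.25)/ln(0.7034) = 3.94, so N−1 ≥ 4 and N = 5.
Check: N=5 gives T = 0.2448 < 0.25; N=4 gives T = 0.348.

N = 5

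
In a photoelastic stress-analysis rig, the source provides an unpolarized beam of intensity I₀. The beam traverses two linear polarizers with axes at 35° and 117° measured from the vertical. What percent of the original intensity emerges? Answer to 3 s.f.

≈ 0.968%

Unpolarized light through the first polarizer → I₁ = ½ I₀, now polarized at 35°.
I₂ = I₁ cos²(117° − 35°) = 0.5 I₀ · cos²(82°) = 0.009685 I₀.
That is 0.9685% of the incident intensity.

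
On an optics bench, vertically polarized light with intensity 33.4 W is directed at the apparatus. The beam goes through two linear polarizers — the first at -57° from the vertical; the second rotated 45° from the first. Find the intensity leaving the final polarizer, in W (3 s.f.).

I₁ = 33.4 W · cos²(57°) = 9.907 W.
I₂ = I₁ · cos²(45°) = 9.907 · 0.5 = 4.954 W.

I ≈ 4.95 W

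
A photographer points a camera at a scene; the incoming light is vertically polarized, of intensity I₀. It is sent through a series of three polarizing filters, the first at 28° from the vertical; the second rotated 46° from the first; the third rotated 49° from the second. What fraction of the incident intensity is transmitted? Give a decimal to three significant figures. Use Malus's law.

≈ 0.162 I₀

By Malus's law, I₁ = I₀ cos²(28° − 0°) = I₀ cos²(28°) = 0.7796 I₀.
I₂ = I₁ cos²(46°) = 0.7796 · 0.4826 I₀ = 0.3762 I₀.
I₃ = I₂ cos²(49°) = 0.3762 · 0.4304 I₀ = 0.1619 I₀.
Transmitted fraction = 0.1619.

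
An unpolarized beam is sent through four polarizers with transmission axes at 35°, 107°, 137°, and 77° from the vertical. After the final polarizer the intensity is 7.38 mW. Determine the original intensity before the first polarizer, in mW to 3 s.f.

Unpolarized light through the first polarizer → I₁ = ½ I₀, now polarized at 35°.
I₂ = I₁ cos²(107° − 35°) = 0.5 I₀ · cos²(72°) = 0.04775 I₀.
I₃ = I₂ cos²(137° − 107°) = 0.04775 I₀ · cos²(30°) = 0.03581 I₀.
I₄ = I₃ cos²(77° − 137°) = 0.03581 I₀ · cos²(60°) = 0.008952 I₀.
So 7.38 mW = 0.008952 I₀, giving I₀ = 7.38/0.008952 = 824.4 mW.

I₀ ≈ 824 mW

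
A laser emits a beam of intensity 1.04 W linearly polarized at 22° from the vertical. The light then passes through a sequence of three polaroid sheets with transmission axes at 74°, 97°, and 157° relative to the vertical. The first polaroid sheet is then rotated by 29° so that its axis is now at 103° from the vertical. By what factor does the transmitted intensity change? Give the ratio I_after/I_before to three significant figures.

Before rotation:
I₁ = I₀ cos²(74° − 22°) = I₀ cos²(52°) = 0.379 I₀.
I₂ = I₁ cos²(97° − 74°) = 0.379 I₀ · cos²(23°) = 0.3212 I₀.
I₃ = I₂ cos²(157° − 97°) = 0.3212 I₀ · cos²(60°) = 0.08029 I₀.
After rotation:
I₁ = I₀ cos²(103° − 22°) = I₀ cos²(81°) = 0.02447 I₀.
I₂ = I₁ cos²(97° − 103°) = 0.02447 I₀ · cos²(6°) = 0.0242 I₀.
I₃ = I₂ cos²(157° − 97°) = 0.0242 I₀ · cos²(60°) = 0.006051 I₀.
Ratio = 0.006051 / 0.08029 = 0.07536.

I_new/I_old ≈ 0.0754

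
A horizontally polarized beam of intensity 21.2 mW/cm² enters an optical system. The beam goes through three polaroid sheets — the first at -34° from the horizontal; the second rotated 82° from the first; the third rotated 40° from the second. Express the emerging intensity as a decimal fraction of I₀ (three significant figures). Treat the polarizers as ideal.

I₁ = 21.2 mW/cm² · cos²(34°) = 14.57 mW/cm².
I₂ = I₁ · cos²(82°) = 14.57 · 0.01937 = 0.2822 mW/cm².
I₃ = I₂ · cos²(40°) = 0.2822 · 0.5868 = 0.1656 mW/cm².
Transmitted fraction = 0.007812.

I/I₀ ≈ 0.00781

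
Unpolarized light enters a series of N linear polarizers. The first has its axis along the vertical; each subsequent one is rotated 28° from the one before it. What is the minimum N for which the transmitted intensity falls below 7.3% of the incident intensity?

N = 9

First polarizer halves the unpolarized light: factor 1/2.
Each further stage multiplies by cos²(28°) = 0.7796.
After N polarizers: T = 0.5·0.7796^(N−1). Require T < 0.073 ⇒ N−1 > ln(0.073/0.5)/ln(0.7796) = 7.73, so N−1 ≥ 8 and N = 9.
Check: N=9 gives T = 0.06822 < 0.073; N=8 gives T = 0.08751.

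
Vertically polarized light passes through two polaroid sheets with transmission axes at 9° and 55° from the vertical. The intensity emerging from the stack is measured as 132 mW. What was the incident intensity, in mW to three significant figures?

I₀ ≈ 280 mW

I₁ = I₀ cos²(9° − 0°) = I₀ cos²(9°) = 0.9755 I₀.
I₂ = I₁ cos²(55° − 9°) = 0.9755 I₀ · cos²(46°) = 0.4707 I₀.
So 132 mW = 0.4707 I₀, giving I₀ = 132/0.4707 = 280.4 mW.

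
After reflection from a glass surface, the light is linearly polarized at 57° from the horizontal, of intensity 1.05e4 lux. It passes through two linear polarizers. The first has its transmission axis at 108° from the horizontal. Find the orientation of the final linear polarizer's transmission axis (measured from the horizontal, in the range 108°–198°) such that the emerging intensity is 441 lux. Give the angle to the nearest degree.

I₁ = I₀ cos²(108° − 57°) = I₀ cos²(51°) = 0.396 I₀.
Target fraction: 441 / 1.05e4 lux = 0.042 of I₀.
Need I₂/I₀ = 0.042, so cos²(θ − 108°) = 0.042 / 0.396 = 0.106.
θ − 108° = arccos(√0.106) = 71.0°, giving θ ≈ 108 + 71.0 = 179.0°.

θ ≈ 179°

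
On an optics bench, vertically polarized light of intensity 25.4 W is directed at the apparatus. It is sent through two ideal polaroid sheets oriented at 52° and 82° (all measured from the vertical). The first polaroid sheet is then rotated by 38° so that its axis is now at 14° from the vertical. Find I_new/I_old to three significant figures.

I_new/I_old ≈ 0.465

Before rotation:
I₁ = I₀ cos²(52° − 0°) = I₀ cos²(52°) = 0.379 I₀.
I₂ = I₁ cos²(82° − 52°) = 0.379 I₀ · cos²(30°) = 0.2843 I₀.
After rotation:
I₁ = I₀ cos²(14° − 0°) = I₀ cos²(14°) = 0.9415 I₀.
I₂ = I₁ cos²(82° − 14°) = 0.9415 I₀ · cos²(68°) = 0.1321 I₀.
Ratio = 0.1321 / 0.2843 = 0.4647.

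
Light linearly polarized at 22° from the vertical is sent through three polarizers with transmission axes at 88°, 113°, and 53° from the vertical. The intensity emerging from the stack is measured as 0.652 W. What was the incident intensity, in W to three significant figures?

I₀ ≈ 19.2 W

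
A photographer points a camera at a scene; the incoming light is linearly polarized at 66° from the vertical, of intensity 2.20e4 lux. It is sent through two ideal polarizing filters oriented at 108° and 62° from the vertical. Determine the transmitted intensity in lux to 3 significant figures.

I₁ = 2.20e4 lux · cos²(42°) = 1.215e+04 lux.
I₂ = I₁ · cos²(46°) = 1.215e+04 · 0.4826 = 5863 lux.

I ≈ 5860 lux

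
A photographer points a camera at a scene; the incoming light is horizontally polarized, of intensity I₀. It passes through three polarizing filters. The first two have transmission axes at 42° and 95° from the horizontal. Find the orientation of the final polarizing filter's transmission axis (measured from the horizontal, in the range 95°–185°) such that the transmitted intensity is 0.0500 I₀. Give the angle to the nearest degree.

θ ≈ 155°

By Malus's law, I₁ = I₀ cos²(42° − 0°) = I₀ cos²(42°) = 0.5523 I₀.
I₂ = I₁ cos²(95° − 42°) = 0.5523 I₀ · cos²(53°) = 0.2 I₀.
Need I₃/I₀ = 0.05, so cos²(θ − 95°) = 0.05 / 0.2 = 0.25.
θ − 95° = arccos(√0.25) = 60.0°, giving θ ≈ 95 + 60.0 = 155.0°.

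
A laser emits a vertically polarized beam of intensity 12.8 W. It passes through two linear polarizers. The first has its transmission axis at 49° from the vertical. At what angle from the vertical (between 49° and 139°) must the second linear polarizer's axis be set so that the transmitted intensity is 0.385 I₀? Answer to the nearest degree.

θ ≈ 68°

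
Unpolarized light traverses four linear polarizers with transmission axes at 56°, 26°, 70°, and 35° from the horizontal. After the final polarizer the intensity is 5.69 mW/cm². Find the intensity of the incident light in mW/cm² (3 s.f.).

I₀ ≈ 43.7 mW/cm²

Unpolarized light through the first polarizer → I₁ = ½ I₀, now polarized at 56°.
I₂ = I₁ cos²(26° − 56°) = 0.5 I₀ · cos²(30°) = 0.375 I₀.
I₃ = I₂ cos²(70° − 26°) = 0.375 I₀ · cos²(44°) = 0.194 I₀.
I₄ = I₃ cos²(35° − 70°) = 0.194 I₀ · cos²(35°) = 0.1302 I₀.
So 5.69 mW/cm² = 0.1302 I₀, giving I₀ = 5.69/0.1302 = 43.7 mW/cm².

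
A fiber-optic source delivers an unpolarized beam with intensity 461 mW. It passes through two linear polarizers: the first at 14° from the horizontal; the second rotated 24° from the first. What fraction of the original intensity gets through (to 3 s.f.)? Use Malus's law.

I/I₀ ≈ 0.417

Unpolarized light through the first polarizer → I₁ = 461 mW/2 = 230.5 mW, polarized at 14°.
I₂ = I₁ · cos²(24°) = 230.5 · 0.8346 = 192.4 mW.
Transmitted fraction = 0.4173.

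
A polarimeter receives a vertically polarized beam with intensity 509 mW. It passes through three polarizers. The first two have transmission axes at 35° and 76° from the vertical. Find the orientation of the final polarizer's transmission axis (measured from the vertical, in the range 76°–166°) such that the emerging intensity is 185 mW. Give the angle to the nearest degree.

I₁ = I₀ cos²(35° − 0°) = I₀ cos²(35°) = 0.671 I₀.
I₂ = I₁ cos²(76° − 35°) = 0.671 I₀ · cos²(41°) = 0.3822 I₀.
Target fraction: 185 / 509 mW = 0.3635 of I₀.
Need I₃/I₀ = 0.3635, so cos²(θ − 76°) = 0.3635 / 0.3822 = 0.951.
θ − 76° = arccos(√0.951) = 12.8°, giving θ ≈ 76 + 12.8 = 88.8°.

θ ≈ 89°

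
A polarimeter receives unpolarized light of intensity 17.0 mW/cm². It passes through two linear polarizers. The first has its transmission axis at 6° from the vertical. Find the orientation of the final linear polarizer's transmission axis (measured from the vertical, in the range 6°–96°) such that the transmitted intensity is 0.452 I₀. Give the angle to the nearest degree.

θ ≈ 24°

Unpolarized light through the first polarizer → I₁ = ½ I₀, now polarized at 6°.
Need I₂/I₀ = 0.452, so cos²(θ − 6°) = 0.452 / 0.5 = 0.904.
θ − 6° = arccos(√0.904) = 18.0°, giving θ ≈ 6 + 18.0 = 24.0°.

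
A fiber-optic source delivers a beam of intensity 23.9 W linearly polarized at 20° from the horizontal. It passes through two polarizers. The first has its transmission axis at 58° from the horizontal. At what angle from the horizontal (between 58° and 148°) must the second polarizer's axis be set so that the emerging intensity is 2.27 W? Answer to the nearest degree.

θ ≈ 125°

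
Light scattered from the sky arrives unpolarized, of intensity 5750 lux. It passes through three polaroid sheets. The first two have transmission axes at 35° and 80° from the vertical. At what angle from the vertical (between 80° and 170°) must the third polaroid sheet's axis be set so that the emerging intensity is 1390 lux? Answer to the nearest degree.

Unpolarized light through the first polarizer → I₁ = ½ I₀, now polarized at 35°.
I₂ = I₁ cos²(80° − 35°) = 0.5 I₀ · cos²(45°) = 0.25 I₀.
Target fraction: 1390 / 5750 lux = 0.2417 of I₀.
Need I₃/I₀ = 0.2417, so cos²(θ − 80°) = 0.2417 / 0.25 = 0.967.
θ − 80° = arccos(√0.967) = 10.5°, giving θ ≈ 80 + 10.5 = 90.5°.

θ ≈ 90°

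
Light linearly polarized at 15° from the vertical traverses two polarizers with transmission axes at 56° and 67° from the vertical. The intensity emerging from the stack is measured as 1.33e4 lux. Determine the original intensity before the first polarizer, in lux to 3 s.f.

By Malus's law, I₁ = I₀ cos²(56° − 15°) = I₀ cos²(41°) = 0.5696 I₀.
I₂ = I₁ cos²(67° − 56°) = 0.5696 I₀ · cos²(11°) = 0.5488 I₀.
So 1.33e4 lux = 0.5488 I₀, giving I₀ = 1.33e4/0.5488 = 2.423e+04 lux.

I₀ ≈ 2.42e4 lux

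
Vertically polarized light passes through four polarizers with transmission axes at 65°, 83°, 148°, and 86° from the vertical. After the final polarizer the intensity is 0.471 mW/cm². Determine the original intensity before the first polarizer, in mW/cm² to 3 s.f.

I₁ = I₀ cos²(65° − 0°) = I₀ cos²(65°) = 0.1786 I₀.
I₂ = I₁ cos²(83° − 65°) = 0.1786 I₀ · cos²(18°) = 0.1616 I₀.
I₃ = I₂ cos²(148° − 83°) = 0.1616 I₀ · cos²(65°) = 0.02885 I₀.
I₄ = I₃ cos²(86° − 148°) = 0.02885 I₀ · cos²(62°) = 0.00636 I₀.
So 0.471 mW/cm² = 0.00636 I₀, giving I₀ = 0.471/0.00636 = 74.06 mW/cm².

I₀ ≈ 74.1 mW/cm²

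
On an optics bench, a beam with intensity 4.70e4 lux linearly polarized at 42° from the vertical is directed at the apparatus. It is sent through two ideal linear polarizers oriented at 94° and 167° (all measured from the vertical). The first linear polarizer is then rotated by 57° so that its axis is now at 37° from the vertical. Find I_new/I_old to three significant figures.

I_new/I_old ≈ 12.7

Before rotation:
I₁ = I₀ cos²(94° − 42°) = I₀ cos²(52°) = 0.379 I₀.
I₂ = I₁ cos²(167° − 94°) = 0.379 I₀ · cos²(73°) = 0.0324 I₀.
After rotation:
I₁ = I₀ cos²(37° − 42°) = I₀ cos²(5°) = 0.9924 I₀.
Angle between axes 1 and 2: 50°. I₂ = 0.9924 I₀ · cos²(50°) = 0.41 I₀.
Ratio = 0.41 / 0.0324 = 12.66.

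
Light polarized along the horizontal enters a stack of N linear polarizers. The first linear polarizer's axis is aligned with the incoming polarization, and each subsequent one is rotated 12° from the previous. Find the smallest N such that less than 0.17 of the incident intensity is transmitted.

First polarizer is aligned with the polarization: full transmission.
Each further stage multiplies by cos²(12°) = 0.9568.
After N polarizers: T = 0.9568^(N−1). Require T < 0.17 ⇒ N−1 > ln(0.17)/ln(0.9568) = 40.10, so N−1 ≥ 41 and N = 42.
Check: N=42 gives T = 0.1634 < 0.17; N=41 gives T = 0.1707.

N = 42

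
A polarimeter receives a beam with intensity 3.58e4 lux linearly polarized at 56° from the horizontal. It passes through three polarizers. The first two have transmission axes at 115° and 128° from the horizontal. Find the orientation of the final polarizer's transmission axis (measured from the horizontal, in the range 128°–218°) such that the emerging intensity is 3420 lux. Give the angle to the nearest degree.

θ ≈ 180°

I₁ = I₀ cos²(115° − 56°) = I₀ cos²(59°) = 0.2653 I₀.
I₂ = I₁ cos²(128° − 115°) = 0.2653 I₀ · cos²(13°) = 0.2518 I₀.
Target fraction: 3420 / 3.58e4 lux = 0.09553 of I₀.
Need I₃/I₀ = 0.09553, so cos²(θ − 128°) = 0.09553 / 0.2518 = 0.3793.
θ − 128° = arccos(√0.3793) = 52.0°, giving θ ≈ 128 + 52.0 = 180.0°.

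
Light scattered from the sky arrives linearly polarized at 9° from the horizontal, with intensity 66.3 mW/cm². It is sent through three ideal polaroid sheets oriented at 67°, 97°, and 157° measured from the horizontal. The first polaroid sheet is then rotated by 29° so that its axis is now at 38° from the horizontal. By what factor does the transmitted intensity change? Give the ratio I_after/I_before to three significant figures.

Before rotation:
By Malus's law, I₁ = I₀ cos²(67° − 9°) = I₀ cos²(58°) = 0.2808 I₀.
I₂ = I₁ cos²(97° − 67°) = 0.2808 I₀ · cos²(30°) = 0.2106 I₀.
I₃ = I₂ cos²(157° − 97°) = 0.2106 I₀ · cos²(60°) = 0.05265 I₀.
After rotation:
I₁ = I₀ cos²(38° − 9°) = I₀ cos²(29°) = 0.765 I₀.
I₂ = I₁ cos²(97° − 38°) = 0.765 I₀ · cos²(59°) = 0.2029 I₀.
I₃ = I₂ cos²(157° − 97°) = 0.2029 I₀ · cos²(60°) = 0.05073 I₀.
Ratio = 0.05073 / 0.05265 = 0.9635.

I_new/I_old ≈ 0.963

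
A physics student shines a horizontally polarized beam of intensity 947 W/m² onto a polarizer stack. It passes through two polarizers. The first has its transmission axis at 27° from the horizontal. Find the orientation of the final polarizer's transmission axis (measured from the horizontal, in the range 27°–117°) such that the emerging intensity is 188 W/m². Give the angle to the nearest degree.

I₁ = I₀ cos²(27° − 0°) = I₀ cos²(27°) = 0.7939 I₀.
Target fraction: 188 / 947 W/m² = 0.1985 of I₀.
Need I₂/I₀ = 0.1985, so cos²(θ − 27°) = 0.1985 / 0.7939 = 0.2501.
θ − 27° = arccos(√0.2501) = 60.0°, giving θ ≈ 27 + 60.0 = 87.0°.

θ ≈ 87°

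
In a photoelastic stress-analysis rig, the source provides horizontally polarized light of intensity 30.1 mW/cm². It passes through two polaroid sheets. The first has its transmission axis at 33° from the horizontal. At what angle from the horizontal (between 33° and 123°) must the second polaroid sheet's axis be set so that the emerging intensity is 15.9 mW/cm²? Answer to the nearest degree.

θ ≈ 63°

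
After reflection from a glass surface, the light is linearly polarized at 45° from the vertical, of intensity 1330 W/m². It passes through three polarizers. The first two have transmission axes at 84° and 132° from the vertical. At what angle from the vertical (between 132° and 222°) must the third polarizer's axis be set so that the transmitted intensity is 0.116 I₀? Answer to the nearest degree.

I₁ = I₀ cos²(84° − 45°) = I₀ cos²(39°) = 0.604 I₀.
I₂ = I₁ cos²(132° − 84°) = 0.604 I₀ · cos²(48°) = 0.2704 I₀.
Need I₃/I₀ = 0.116, so cos²(θ − 132°) = 0.116 / 0.2704 = 0.429.
θ − 132° = arccos(√0.429) = 49.1°, giving θ ≈ 132 + 49.1 = 181.1°.

θ ≈ 181°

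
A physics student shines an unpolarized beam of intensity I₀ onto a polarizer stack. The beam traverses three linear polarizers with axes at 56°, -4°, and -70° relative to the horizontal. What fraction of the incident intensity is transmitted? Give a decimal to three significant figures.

≈ 0.0207 I₀

Unpolarized light through the first polarizer → I₁ = ½ I₀, now polarized at 56°.
I₂ = I₁ cos²(-4° − 56°) = 0.5 I₀ · cos²(60°) = 0.125 I₀.
I₃ = I₂ cos²(-70° + 4°) = 0.125 I₀ · cos²(66°) = 0.02068 I₀.
Transmitted fraction = 0.02068.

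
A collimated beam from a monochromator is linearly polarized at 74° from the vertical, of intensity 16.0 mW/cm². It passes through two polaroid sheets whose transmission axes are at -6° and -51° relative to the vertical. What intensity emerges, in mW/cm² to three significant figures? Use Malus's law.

I ≈ 0.241 mW/cm²

By Malus's law, I₁ = 16.0 mW/cm² · cos²(80°) = 0.4825 mW/cm².
I₂ = I₁ · cos²(45°) = 0.4825 · 0.5 = 0.2412 mW/cm².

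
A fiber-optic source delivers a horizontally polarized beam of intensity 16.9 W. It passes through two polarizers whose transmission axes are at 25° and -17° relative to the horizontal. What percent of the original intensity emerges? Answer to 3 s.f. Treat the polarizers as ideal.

≈ 45.4%

I₁ = 16.9 W · cos²(25°) = 13.88 W.
I₂ = I₁ · cos²(42°) = 13.88 · 0.5523 = 7.666 W.
That is 45.36% of the incident intensity.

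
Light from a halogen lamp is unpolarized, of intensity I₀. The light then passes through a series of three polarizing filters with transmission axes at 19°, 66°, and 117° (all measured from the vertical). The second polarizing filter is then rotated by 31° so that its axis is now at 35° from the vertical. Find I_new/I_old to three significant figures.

I_new/I_old ≈ 0.0972

Before rotation:
Unpolarized light through the first polarizer → I₁ = ½ I₀, now polarized at 19°.
I₂ = I₁ cos²(66° − 19°) = 0.5 I₀ · cos²(47°) = 0.2326 I₀.
I₃ = I₂ cos²(117° − 66°) = 0.2326 I₀ · cos²(51°) = 0.0921 I₀.
After rotation:
Unpolarized light through the first polarizer → I₁ = ½ I₀, now polarized at 19°.
I₂ = I₁ cos²(35° − 19°) = 0.5 I₀ · cos²(16°) = 0.462 I₀.
I₃ = I₂ cos²(117° − 35°) = 0.462 I₀ · cos²(82°) = 0.008949 I₀.
Ratio = 0.008949 / 0.0921 = 0.09716.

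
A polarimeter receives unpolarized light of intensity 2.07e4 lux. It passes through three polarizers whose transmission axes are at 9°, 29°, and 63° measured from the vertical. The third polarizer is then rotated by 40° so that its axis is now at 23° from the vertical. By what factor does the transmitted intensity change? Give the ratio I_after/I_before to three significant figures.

Before rotation:
Unpolarized light through the first polarizer → I₁ = ½ I₀, now polarized at 9°.
I₂ = I₁ cos²(29° − 9°) = 0.5 I₀ · cos²(20°) = 0.4415 I₀.
I₃ = I₂ cos²(63° − 29°) = 0.4415 I₀ · cos²(34°) = 0.3035 I₀.
After rotation:
Unpolarized light through the first polarizer → I₁ = ½ I₀, now polarized at 9°.
I₂ = I₁ cos²(29° − 9°) = 0.5 I₀ · cos²(20°) = 0.4415 I₀.
I₃ = I₂ cos²(23° − 29°) = 0.4415 I₀ · cos²(6°) = 0.4367 I₀.
Ratio = 0.4367 / 0.3035 = 1.439.

I_new/I_old ≈ 1.44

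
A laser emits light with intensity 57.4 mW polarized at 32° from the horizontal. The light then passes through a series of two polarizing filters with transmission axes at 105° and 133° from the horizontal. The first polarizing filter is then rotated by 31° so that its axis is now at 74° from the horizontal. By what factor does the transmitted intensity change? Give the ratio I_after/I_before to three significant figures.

Before rotation:
I₁ = I₀ cos²(105° − 32°) = I₀ cos²(73°) = 0.08548 I₀.
I₂ = I₁ cos²(133° − 105°) = 0.08548 I₀ · cos²(28°) = 0.06664 I₀.
After rotation:
I₁ = I₀ cos²(74° − 32°) = I₀ cos²(42°) = 0.5523 I₀.
I₂ = I₁ cos²(133° − 74°) = 0.5523 I₀ · cos²(59°) = 0.1465 I₀.
Ratio = 0.1465 / 0.06664 = 2.198.

I_new/I_old ≈ 2.20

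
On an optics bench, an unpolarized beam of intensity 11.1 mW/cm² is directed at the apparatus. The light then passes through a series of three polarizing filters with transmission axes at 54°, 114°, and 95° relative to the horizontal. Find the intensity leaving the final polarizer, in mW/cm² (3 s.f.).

Unpolarized light through the first polarizer → I₁ = 11.1 mW/cm²/2 = 5.55 mW/cm², polarized at 54°.
I₂ = I₁ · cos²(60°) = 5.55 · 0.25 = 1.388 mW/cm².
I₃ = I₂ · cos²(19°) = 1.388 · 0.894 = 1.24 mW/cm².

I ≈ 1.24 mW/cm²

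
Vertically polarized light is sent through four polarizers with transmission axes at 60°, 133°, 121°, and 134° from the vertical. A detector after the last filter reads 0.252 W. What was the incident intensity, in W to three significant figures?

I₀ ≈ 13.0 W

By Malus's law, I₁ = I₀ cos²(60° − 0°) = I₀ cos²(60°) = 0.25 I₀.
I₂ = I₁ cos²(133° − 60°) = 0.25 I₀ · cos²(73°) = 0.02137 I₀.
I₃ = I₂ cos²(121° − 133°) = 0.02137 I₀ · cos²(12°) = 0.02045 I₀.
I₄ = I₃ cos²(134° − 121°) = 0.02045 I₀ · cos²(13°) = 0.01941 I₀.
So 0.252 W = 0.01941 I₀, giving I₀ = 0.252/0.01941 = 12.98 W.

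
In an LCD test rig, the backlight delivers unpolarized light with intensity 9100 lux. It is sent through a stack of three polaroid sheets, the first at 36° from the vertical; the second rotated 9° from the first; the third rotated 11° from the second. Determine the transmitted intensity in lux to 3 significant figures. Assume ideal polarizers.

I ≈ 4280 lux

Unpolarized light through the first polarizer → I₁ = 9100 lux/2 = 4550 lux, polarized at 36°.
I₂ = I₁ · cos²(9°) = 4550 · 0.9755 = 4439 lux.
I₃ = I₂ · cos²(11°) = 4439 · 0.9636 = 4277 lux.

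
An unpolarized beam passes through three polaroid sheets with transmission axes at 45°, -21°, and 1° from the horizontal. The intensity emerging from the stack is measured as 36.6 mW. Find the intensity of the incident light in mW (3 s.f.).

I₀ ≈ 515 mW

Unpolarized light through the first polarizer → I₁ = ½ I₀, now polarized at 45°.
I₂ = I₁ cos²(-21° − 45°) = 0.5 I₀ · cos²(66°) = 0.08272 I₀.
I₃ = I₂ cos²(1° + 21°) = 0.08272 I₀ · cos²(22°) = 0.07111 I₀.
So 36.6 mW = 0.07111 I₀, giving I₀ = 36.6/0.07111 = 514.7 mW.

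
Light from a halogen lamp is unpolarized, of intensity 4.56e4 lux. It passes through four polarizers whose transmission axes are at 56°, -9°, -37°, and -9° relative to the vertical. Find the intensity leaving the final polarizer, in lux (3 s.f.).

I ≈ 2470 lux

Unpolarized light through the first polarizer → I₁ = 4.56e4 lux/2 = 2.28e+04 lux, polarized at 56°.
I₂ = I₁ · cos²(65°) = 2.28e+04 · 0.1786 = 4072 lux.
I₃ = I₂ · cos²(28°) = 4072 · 0.7796 = 3175 lux.
I₄ = I₃ · cos²(28°) = 3175 · 0.7796 = 2475 lux.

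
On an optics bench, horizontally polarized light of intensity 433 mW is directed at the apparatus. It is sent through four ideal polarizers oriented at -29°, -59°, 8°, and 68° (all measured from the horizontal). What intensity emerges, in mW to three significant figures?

I ≈ 9.48 mW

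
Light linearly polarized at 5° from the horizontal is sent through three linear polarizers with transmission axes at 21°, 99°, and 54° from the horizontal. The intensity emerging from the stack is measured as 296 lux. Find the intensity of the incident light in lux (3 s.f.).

I₁ = I₀ cos²(21° − 5°) = I₀ cos²(16°) = 0.924 I₀.
I₂ = I₁ cos²(99° − 21°) = 0.924 I₀ · cos²(78°) = 0.03994 I₀.
I₃ = I₂ cos²(54° − 99°) = 0.03994 I₀ · cos²(45°) = 0.01997 I₀.
So 296 lux = 0.01997 I₀, giving I₀ = 296/0.01997 = 1.482e+04 lux.

I₀ ≈ 1.48e4 lux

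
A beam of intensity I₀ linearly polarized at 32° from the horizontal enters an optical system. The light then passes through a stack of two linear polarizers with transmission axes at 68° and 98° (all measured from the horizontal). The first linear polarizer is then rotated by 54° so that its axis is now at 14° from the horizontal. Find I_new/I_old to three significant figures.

I_new/I_old ≈ 0.0201

Before rotation:
By Malus's law, I₁ = I₀ cos²(68° − 32°) = I₀ cos²(36°) = 0.6545 I₀.
I₂ = I₁ cos²(98° − 68°) = 0.6545 I₀ · cos²(30°) = 0.4909 I₀.
After rotation:
I₁ = I₀ cos²(14° − 32°) = I₀ cos²(18°) = 0.9045 I₀.
I₂ = I₁ cos²(98° − 14°) = 0.9045 I₀ · cos²(84°) = 0.009883 I₀.
Ratio = 0.009883 / 0.4909 = 0.02013.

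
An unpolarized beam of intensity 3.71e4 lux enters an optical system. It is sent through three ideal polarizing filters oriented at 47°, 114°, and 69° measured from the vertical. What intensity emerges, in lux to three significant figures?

Unpolarized light through the first polarizer → I₁ = 3.71e4 lux/2 = 1.855e+04 lux, polarized at 47°.
I₂ = I₁ · cos²(67°) = 1.855e+04 · 0.1527 = 2832 lux.
I₃ = I₂ · cos²(45°) = 2832 · 0.5 = 1416 lux.

I ≈ 1420 lux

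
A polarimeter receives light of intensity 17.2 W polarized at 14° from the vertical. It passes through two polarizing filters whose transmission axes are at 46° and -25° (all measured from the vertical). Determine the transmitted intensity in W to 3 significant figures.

I₁ = 17.2 W · cos²(32°) = 12.37 W.
I₂ = I₁ · cos²(71°) = 12.37 · 0.106 = 1.311 W.

I ≈ 1.31 W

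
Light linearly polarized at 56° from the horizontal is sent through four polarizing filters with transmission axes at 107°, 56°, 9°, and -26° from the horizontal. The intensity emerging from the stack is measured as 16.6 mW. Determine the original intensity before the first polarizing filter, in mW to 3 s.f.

I₀ ≈ 339 mW

I₁ = I₀ cos²(107° − 56°) = I₀ cos²(51°) = 0.396 I₀.
I₂ = I₁ cos²(56° − 107°) = 0.396 I₀ · cos²(51°) = 0.1569 I₀.
I₃ = I₂ cos²(9° − 56°) = 0.1569 I₀ · cos²(47°) = 0.07295 I₀.
I₄ = I₃ cos²(-26° − 9°) = 0.07295 I₀ · cos²(35°) = 0.04895 I₀.
So 16.6 mW = 0.04895 I₀, giving I₀ = 16.6/0.04895 = 339.1 mW.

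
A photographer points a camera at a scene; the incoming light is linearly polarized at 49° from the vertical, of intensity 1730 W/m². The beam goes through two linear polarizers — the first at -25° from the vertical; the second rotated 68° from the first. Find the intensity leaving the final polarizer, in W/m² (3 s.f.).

I ≈ 18.4 W/m²

I₁ = 1730 W/m² · cos²(74°) = 131.4 W/m².
I₂ = I₁ · cos²(68°) = 131.4 · 0.1403 = 18.44 W/m².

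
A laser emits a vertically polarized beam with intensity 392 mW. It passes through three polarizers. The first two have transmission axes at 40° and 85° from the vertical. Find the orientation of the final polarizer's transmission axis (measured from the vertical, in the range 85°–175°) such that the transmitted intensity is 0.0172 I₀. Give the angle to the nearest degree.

θ ≈ 161°

I₁ = I₀ cos²(40° − 0°) = I₀ cos²(40°) = 0.5868 I₀.
I₂ = I₁ cos²(85° − 40°) = 0.5868 I₀ · cos²(45°) = 0.2934 I₀.
Need I₃/I₀ = 0.0172, so cos²(θ − 85°) = 0.0172 / 0.2934 = 0.05862.
θ − 85° = arccos(√0.05862) = 76.0°, giving θ ≈ 85 + 76.0 = 161.0°.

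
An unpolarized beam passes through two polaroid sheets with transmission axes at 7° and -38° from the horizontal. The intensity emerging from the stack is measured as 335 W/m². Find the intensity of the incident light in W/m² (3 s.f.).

Unpolarized light through the first polarizer → I₁ = ½ I₀, now polarized at 7°.
I₂ = I₁ cos²(-38° − 7°) = 0.5 I₀ · cos²(45°) = 0.25 I₀.
So 335 W/m² = 0.25 I₀, giving I₀ = 335/0.25 = 1340 W/m².

I₀ ≈ 1340 W/m²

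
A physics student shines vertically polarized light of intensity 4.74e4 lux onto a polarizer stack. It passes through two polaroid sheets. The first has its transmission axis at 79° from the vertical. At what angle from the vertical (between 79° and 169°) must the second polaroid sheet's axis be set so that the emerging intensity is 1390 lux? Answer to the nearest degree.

θ ≈ 105°

By Malus's law, I₁ = I₀ cos²(79° − 0°) = I₀ cos²(79°) = 0.03641 I₀.
Target fraction: 1390 / 4.74e4 lux = 0.02932 of I₀.
Need I₂/I₀ = 0.02932, so cos²(θ − 79°) = 0.02932 / 0.03641 = 0.8055.
θ − 79° = arccos(√0.8055) = 26.2°, giving θ ≈ 79 + 26.2 = 105.2°.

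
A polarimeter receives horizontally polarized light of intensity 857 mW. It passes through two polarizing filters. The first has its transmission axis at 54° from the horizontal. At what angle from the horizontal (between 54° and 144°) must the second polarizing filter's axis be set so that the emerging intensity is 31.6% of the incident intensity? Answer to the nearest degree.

θ ≈ 71°

By Malus's law, I₁ = I₀ cos²(54° − 0°) = I₀ cos²(54°) = 0.3455 I₀.
Need I₂/I₀ = 0.316, so cos²(θ − 54°) = 0.316 / 0.3455 = 0.9146.
θ − 54° = arccos(√0.9146) = 17.0°, giving θ ≈ 54 + 17.0 = 71.0°.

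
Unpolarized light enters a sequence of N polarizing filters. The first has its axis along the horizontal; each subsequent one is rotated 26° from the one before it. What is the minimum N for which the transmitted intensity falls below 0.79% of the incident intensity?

First polarizer halves the unpolarized light: factor 1/2.
Each further stage multiplies by cos²(26°) = 0.8078.
After N polarizers: T = 0.5·0.8078^(N−1). Require T < 0.0079 ⇒ N−1 > ln(0.0079/0.5)/ln(0.8078) = 19.44, so N−1 ≥ 20 and N = 21.
Check: N=21 gives T = 0.007005 < 0.0079; N=20 gives T = 0.008671.

N = 21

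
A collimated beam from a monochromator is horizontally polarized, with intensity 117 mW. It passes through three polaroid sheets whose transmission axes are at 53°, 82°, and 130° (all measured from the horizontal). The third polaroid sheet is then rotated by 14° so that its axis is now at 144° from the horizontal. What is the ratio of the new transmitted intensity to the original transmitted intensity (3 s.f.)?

I_new/I_old ≈ 0.492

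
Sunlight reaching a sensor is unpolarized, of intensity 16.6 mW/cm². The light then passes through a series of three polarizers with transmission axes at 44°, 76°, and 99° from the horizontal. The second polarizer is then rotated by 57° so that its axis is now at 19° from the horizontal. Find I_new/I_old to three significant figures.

I_new/I_old ≈ 0.0406

Before rotation:
Unpolarized light through the first polarizer → I₁ = ½ I₀, now polarized at 44°.
I₂ = I₁ cos²(76° − 44°) = 0.5 I₀ · cos²(32°) = 0.3596 I₀.
I₃ = I₂ cos²(99° − 76°) = 0.3596 I₀ · cos²(23°) = 0.3047 I₀.
After rotation:
Unpolarized light through the first polarizer → I₁ = ½ I₀, now polarized at 44°.
I₂ = I₁ cos²(19° − 44°) = 0.5 I₀ · cos²(25°) = 0.4107 I₀.
I₃ = I₂ cos²(99° − 19°) = 0.4107 I₀ · cos²(80°) = 0.01238 I₀.
Ratio = 0.01238 / 0.3047 = 0.04064.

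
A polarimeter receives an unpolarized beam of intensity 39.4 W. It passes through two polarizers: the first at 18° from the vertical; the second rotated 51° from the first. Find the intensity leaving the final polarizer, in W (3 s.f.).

Unpolarized light through the first polarizer → I₁ = 39.4 W/2 = 19.7 W, polarized at 18°.
I₂ = I₁ · cos²(51°) = 19.7 · 0.396 = 7.802 W.

I ≈ 7.80 W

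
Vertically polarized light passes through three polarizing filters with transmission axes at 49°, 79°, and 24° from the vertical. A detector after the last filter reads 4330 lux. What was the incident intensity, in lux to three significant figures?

By Malus's law, I₁ = I₀ cos²(49° − 0°) = I₀ cos²(49°) = 0.4304 I₀.
I₂ = I₁ cos²(79° − 49°) = 0.4304 I₀ · cos²(30°) = 0.3228 I₀.
I₃ = I₂ cos²(24° − 79°) = 0.3228 I₀ · cos²(55°) = 0.1062 I₀.
So 4330 lux = 0.1062 I₀, giving I₀ = 4330/0.1062 = 4.077e+04 lux.

I₀ ≈ 4.08e4 lux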